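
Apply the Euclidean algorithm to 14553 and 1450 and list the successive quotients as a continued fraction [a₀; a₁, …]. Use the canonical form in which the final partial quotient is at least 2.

[10; 27, 2, 1, 3, 1, 3]

⌊14553/1450⌋ = 10, remainder 53
⌊1450/53⌋ = 27, remainder 19
⌊53/19⌋ = 2, remainder 15
⌊19/15⌋ = 1, remainder 4
⌊15/4⌋ = 3, remainder 3
⌊4/3⌋ = 1, remainder 1
⌊3/1⌋ = 3, remainder 0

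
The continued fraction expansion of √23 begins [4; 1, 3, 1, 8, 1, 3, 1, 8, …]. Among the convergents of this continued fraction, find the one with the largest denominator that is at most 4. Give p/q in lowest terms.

19/4

a_0 = 4: 4/1  (≤ bound)
a_1 = 1: 5/1  (≤ bound)
a_2 = 3: 19/4  (≤ bound)
a_3 = 1: 24/5  (> 4, stop)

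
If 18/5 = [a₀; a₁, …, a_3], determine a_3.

18 = 3·5 + 3, so a_0 = 3
5 = 1·3 + 2, so a_1 = 1
3 = 1·2 + 1, so a_2 = 1
2 = 2·1 + 0, so a_3 = 2

2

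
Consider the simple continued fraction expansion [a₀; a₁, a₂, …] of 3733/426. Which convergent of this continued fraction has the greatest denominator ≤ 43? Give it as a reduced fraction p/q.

a_0 = 8: 8/1  (≤ bound)
a_1 = 1: 9/1  (≤ bound)
a_2 = 3: 35/4  (≤ bound)
a_3 = 4: 149/17  (≤ bound)
a_4 = 1: 184/21  (≤ bound)
a_5 = 1: 333/38  (≤ bound)
a_6 = 2: 850/97  (> 43, stop)

333/38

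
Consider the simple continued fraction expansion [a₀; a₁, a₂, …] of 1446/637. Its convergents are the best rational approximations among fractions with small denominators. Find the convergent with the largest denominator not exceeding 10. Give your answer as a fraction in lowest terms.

9/4

a_0 = 2: 2/1  (≤ bound)
a_1 = 3: 7/3  (≤ bound)
a_2 = 1: 9/4  (≤ bound)
a_3 = 2: 25/11  (> 10, stop)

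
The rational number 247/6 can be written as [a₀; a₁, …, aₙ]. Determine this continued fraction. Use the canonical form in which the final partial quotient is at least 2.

[41; 6]

Apply division with remainder until the remainder is 0:
⌊247/6⌋ = 41, remainder 1
⌊6/1⌋ = 6, remainder 0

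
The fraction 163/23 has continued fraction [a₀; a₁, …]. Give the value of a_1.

Repeatedly divide and take the remainder:
163 = 7·23 + 2, so a_0 = 7
23 = 11·2 + 1, so a_1 = 11

11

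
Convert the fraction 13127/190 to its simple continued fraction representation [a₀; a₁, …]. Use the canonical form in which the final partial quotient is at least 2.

[69; 11, 5, 1, 2]

Repeatedly divide and take the remainder:
13127 ÷ 190 → quotient 69, remainder 17
190 ÷ 17 → quotient 11, remainder 3
17 ÷ 3 → quotient 5, remainder 2
3 ÷ 2 → quotient 1, remainder 1
2 ÷ 1 → quotient 2, remainder 0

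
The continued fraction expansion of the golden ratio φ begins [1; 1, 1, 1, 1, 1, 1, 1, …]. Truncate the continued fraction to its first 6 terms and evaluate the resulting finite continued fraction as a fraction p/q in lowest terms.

13/8

a_0 = 1: 1/1
a_1 = 1: 2/1
a_2 = 1: 3/2
a_3 = 1: 5/3
a_4 = 1: 8/5
a_5 = 1: 13/8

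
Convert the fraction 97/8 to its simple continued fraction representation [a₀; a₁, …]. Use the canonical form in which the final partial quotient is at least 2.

Apply division with remainder until the remainder is 0:
97 ÷ 8 → quotient 12, remainder 1
8 ÷ 1 → quotient 8, remainder 0

[12; 8]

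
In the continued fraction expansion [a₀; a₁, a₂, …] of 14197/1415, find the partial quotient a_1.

30

14197 = 10·1415 + 47, so a_0 = 10
1415 = 30·47 + 5, so a_1 = 30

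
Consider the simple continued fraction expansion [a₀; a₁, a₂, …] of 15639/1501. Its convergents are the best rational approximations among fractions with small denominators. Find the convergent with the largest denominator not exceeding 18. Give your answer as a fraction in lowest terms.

125/12

List convergents until the denominator exceeds the bound:
a_0 = 10: 10/1  (≤ bound)
a_1 = 2: 21/2  (≤ bound)
a_2 = 2: 52/5  (≤ bound)
a_3 = 1: 73/7  (≤ bound)
a_4 = 1: 125/12  (≤ bound)
a_5 = 2: 323/31  (> 18, stop)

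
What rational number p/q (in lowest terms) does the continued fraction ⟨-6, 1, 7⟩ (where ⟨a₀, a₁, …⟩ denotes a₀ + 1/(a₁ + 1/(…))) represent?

-41/8

a_0 = -6: -6/1
a_1 = 1: -5/1
a_2 = 7: -41/8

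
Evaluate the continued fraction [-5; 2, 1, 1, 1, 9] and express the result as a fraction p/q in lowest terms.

a_0 = -5: -5/1
a_1 = 2: -9/2
a_2 = 1: -14/3
a_3 = 1: -23/5
a_4 = 1: -37/8
a_5 = 9: -356/77

-356/77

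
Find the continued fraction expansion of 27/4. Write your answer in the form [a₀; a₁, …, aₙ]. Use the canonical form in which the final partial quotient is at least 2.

[6; 1, 3]

⌊27/4⌋ = 6, remainder 3
⌊4/3⌋ = 1, remainder 1
⌊3/1⌋ = 3, remainder 0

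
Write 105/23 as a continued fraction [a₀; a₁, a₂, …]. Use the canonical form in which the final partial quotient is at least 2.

[4; 1, 1, 3, 3]

105 = 4·23 + 13, so a_0 = 4
23 = 1·13 + 10, so a_1 = 1
13 = 1·10 + 3, so a_2 = 1
10 = 3·3 + 1, so a_3 = 3
3 = 3·1 + 0, so a_4 = 3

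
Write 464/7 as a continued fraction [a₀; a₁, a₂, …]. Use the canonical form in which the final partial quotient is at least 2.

Apply division with remainder until the remainder is 0:
⌊464/7⌋ = 66, remainder 2
⌊7/2⌋ = 3, remainder 1
⌊2/1⌋ = 2, remainder 0

[66; 3, 2]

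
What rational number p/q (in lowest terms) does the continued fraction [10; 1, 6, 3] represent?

Use the convergent recurrence hₖ = aₖ·hₖ₋₁ + hₖ₋₂ (and likewise for the denominators kₖ):
a_0 = 10: 10/1
a_1 = 1: 11/1
a_2 = 6: 76/7
a_3 = 3: 239/22

239/22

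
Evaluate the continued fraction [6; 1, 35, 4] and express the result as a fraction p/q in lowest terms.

a_0 = 6: 6/1
a_1 = 1: 7/1
a_2 = 35: 251/36
a_3 = 4: 1011/145

1011/145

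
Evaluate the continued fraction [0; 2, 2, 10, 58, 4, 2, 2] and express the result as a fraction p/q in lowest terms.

26945/66722

Start with 2.
2 + 1/(2/1) = 2 + 1/2 = 5/2
4 + 1/(5/2) = 4 + 2/5 = 22/5
58 + 1/(22/5) = 58 + 5/22 = 1281/22
10 + 1/(1281/22) = 10 + 22/1281 = 12832/1281
2 + 1/(12832/1281) = 2 + 1281/12832 = 26945/12832
2 + 1/(26945/12832) = 2 + 12832/26945 = 66722/26945
0 + 1/(66722/26945) = 0 + 26945/66722 = 26945/66722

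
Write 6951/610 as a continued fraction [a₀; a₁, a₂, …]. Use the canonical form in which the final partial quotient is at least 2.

[11; 2, 1, 1, 7, 1, 1, 7]

Repeatedly divide and take the remainder:
⌊6951/610⌋ = 11, remainder 241
⌊610/241⌋ = 2, remainder 128
⌊241/128⌋ = 1, remainder 113
⌊128/113⌋ = 1, remainder 15
⌊113/15⌋ = 7, remainder 8
⌊15/8⌋ = 1, remainder 7
⌊8/7⌋ = 1, remainder 1
⌊7/1⌋ = 7, remainder 0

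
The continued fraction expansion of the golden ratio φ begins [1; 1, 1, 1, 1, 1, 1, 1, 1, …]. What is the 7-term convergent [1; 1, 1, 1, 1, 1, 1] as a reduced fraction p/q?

Work from the innermost term outward:
Start with 1.
1 + 1/(1/1) = 1 + 1/1 = 2/1
1 + 1/(2/1) = 1 + 1/2 = 3/2
1 + 1/(3/2) = 1 + 2/3 = 5/3
1 + 1/(5/3) = 1 + 3/5 = 8/5
1 + 1/(8/5) = 1 + 5/8 = 13/8
1 + 1/(13/8) = 1 + 8/13 = 21/13

21/13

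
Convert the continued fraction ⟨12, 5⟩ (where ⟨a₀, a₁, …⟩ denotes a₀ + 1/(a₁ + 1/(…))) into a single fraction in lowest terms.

Start with 5.
12 + 1/(5/1) = 12 + 1/5 = 61/5

61/5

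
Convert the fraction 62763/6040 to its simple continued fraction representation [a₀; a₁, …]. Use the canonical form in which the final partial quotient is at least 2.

[10; 2, 1, 1, 3, 1, 23, 11]

62763 ÷ 6040 → quotient 10, remainder 2363
6040 ÷ 2363 → quotient 2, remainder 1314
2363 ÷ 1314 → quotient 1, remainder 1049
1314 ÷ 1049 → quotient 1, remainder 265
1049 ÷ 265 → quotient 3, remainder 254
265 ÷ 254 → quotient 1, remainder 11
254 ÷ 11 → quotient 23, remainder 1
11 ÷ 1 → quotient 11, remainder 0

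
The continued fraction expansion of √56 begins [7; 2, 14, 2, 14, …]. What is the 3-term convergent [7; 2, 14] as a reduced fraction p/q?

Collapse the nested fraction from the inside out:
Start with 14.
2 + 1/(14/1) = 2 + 1/14 = 29/14
7 + 1/(29/14) = 7 + 14/29 = 217/29

217/29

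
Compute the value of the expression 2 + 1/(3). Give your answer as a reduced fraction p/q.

Starting at the tail and folding back:
Start with 3.
2 + 1/(3/1) = 2 + 1/3 = 7/3

7/3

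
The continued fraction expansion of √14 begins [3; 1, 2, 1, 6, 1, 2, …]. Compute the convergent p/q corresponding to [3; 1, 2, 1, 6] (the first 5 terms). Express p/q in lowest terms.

101/27

Start with 6.
1 + 1/(6/1) = 1 + 1/6 = 7/6
2 + 1/(7/6) = 2 + 6/7 = 20/7
1 + 1/(20/7) = 1 + 7/20 = 27/20
3 + 1/(27/20) = 3 + 20/27 = 101/27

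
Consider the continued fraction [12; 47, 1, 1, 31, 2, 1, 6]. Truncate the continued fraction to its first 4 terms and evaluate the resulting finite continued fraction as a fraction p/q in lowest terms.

1142/95

Collapse the nested fraction from the inside out:
Start with 1.
1 + 1/(1/1) = 1 + 1/1 = 2/1
47 + 1/(2/1) = 47 + 1/2 = 95/2
12 + 1/(95/2) = 12 + 2/95 = 1142/95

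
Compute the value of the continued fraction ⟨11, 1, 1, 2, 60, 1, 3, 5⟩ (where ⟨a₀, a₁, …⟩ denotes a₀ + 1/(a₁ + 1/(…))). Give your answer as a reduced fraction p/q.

a_0 = 11: 11/1
a_1 = 1: 12/1
a_2 = 1: 23/2
a_3 = 2: 58/5
a_4 = 60: 3503/302
a_5 = 1: 3561/307
a_6 = 3: 14186/1223
a_7 = 5: 74491/6422

74491/6422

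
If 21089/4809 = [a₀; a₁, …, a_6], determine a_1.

2

21089 ÷ 4809 → quotient 4, remainder 1853
4809 ÷ 1853 → quotient 2, remainder 1103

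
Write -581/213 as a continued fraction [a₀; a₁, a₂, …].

[-3; 3, 1, 2, 19]

Repeatedly divide and take the remainder:
-581 = -3·213 + 58, so a_0 = -3
213 = 3·58 + 39, so a_1 = 3
58 = 1·39 + 19, so a_2 = 1
39 = 2·19 + 1, so a_3 = 2
19 = 19·1 + 0, so a_4 = 19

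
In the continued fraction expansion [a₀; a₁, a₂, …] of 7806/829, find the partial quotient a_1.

⌊7806/829⌋ = 9, remainder 345
⌊829/345⌋ = 2, remainder 139

2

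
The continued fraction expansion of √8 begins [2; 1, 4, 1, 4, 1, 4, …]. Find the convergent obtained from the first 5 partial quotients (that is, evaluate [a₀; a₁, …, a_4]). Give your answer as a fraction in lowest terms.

82/29

a_0 = 2: 2/1
a_1 = 1: 3/1
a_2 = 4: 14/5
a_3 = 1: 17/6
a_4 = 4: 82/29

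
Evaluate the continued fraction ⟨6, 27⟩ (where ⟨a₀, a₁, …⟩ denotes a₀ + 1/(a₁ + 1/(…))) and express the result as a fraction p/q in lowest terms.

163/27

Work from the innermost term outward:
Start with 27.
6 + 1/(27/1) = 6 + 1/27 = 163/27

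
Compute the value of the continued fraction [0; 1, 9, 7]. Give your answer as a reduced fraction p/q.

a_0 = 0: 0/1
a_1 = 1: 1/1
a_2 = 9: 9/10
a_3 = 7: 64/71

64/71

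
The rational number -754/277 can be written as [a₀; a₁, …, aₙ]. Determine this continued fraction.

[-3; 3, 1, 1, 2, 15]

-754 ÷ 277 → quotient -3, remainder 77
277 ÷ 77 → quotient 3, remainder 46
77 ÷ 46 → quotient 1, remainder 31
46 ÷ 31 → quotient 1, remainder 15
31 ÷ 15 → quotient 2, remainder 1
15 ÷ 1 → quotient 15, remainder 0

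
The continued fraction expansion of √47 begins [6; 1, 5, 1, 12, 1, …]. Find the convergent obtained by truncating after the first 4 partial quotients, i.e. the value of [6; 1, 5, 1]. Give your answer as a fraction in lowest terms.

Start with 1.
5 + 1/(1/1) = 5 + 1/1 = 6/1
1 + 1/(6/1) = 1 + 1/6 = 7/6
6 + 1/(7/6) = 6 + 6/7 = 48/7

48/7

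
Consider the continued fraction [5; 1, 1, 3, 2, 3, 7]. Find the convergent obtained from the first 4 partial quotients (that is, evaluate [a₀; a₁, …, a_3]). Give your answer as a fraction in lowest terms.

Start with 3.
1 + 1/(3/1) = 1 + 1/3 = 4/3
1 + 1/(4/3) = 1 + 3/4 = 7/4
5 + 1/(7/4) = 5 + 4/7 = 39/7

39/7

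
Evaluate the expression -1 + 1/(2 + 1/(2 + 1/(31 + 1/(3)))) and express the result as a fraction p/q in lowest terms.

-285/476

Collapse the nested fraction from the inside out:
Start with 3.
31 + 1/(3/1) = 31 + 1/3 = 94/3
2 + 1/(94/3) = 2 + 3/94 = 191/94
2 + 1/(191/94) = 2 + 94/191 = 476/191
-1 + 1/(476/191) = -1 + 191/476 = -285/476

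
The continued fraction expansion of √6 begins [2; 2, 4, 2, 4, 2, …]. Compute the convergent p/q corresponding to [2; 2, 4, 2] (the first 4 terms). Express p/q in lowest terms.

49/20

a_0 = 2: 2/1
a_1 = 2: 5/2
a_2 = 4: 22/9
a_3 = 2: 49/20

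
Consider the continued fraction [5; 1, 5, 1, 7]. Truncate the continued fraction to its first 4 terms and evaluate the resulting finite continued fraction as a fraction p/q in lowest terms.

Work from the innermost term outward:
Start with 1.
5 + 1/(1/1) = 5 + 1/1 = 6/1
1 + 1/(6/1) = 1 + 1/6 = 7/6
5 + 1/(7/6) = 5 + 6/7 = 41/7

41/7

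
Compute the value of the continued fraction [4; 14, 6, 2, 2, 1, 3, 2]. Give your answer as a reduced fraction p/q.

a_0 = 4: 4/1
a_1 = 14: 57/14
a_2 = 6: 346/85
a_3 = 2: 749/184
a_4 = 2: 1844/453
a_5 = 1: 2593/637
a_6 = 3: 9623/2364
a_7 = 2: 21839/5365

21839/5365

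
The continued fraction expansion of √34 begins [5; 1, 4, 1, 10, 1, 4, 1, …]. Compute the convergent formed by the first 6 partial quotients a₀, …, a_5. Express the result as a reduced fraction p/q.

414/71

Compute successive convergents:
a_0 = 5: 5/1
a_1 = 1: 6/1
a_2 = 4: 29/5
a_3 = 1: 35/6
a_4 = 10: 379/65
a_5 = 1: 414/71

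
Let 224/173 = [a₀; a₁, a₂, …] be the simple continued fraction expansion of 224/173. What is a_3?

⌊224/173⌋ = 1, remainder 51
⌊173/51⌋ = 3, remainder 20
⌊51/20⌋ = 2, remainder 11
⌊20/11⌋ = 1, remainder 9

1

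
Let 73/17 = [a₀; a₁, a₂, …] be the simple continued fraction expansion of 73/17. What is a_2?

2

⌊73/17⌋ = 4, remainder 5
⌊17/5⌋ = 3, remainder 2
⌊5/2⌋ = 2, remainder 1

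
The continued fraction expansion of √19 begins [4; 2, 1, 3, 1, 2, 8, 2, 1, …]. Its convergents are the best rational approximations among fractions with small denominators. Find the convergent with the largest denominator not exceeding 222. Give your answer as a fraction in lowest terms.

170/39

List convergents until the denominator exceeds the bound:
a_0 = 4: 4/1  (≤ bound)
a_1 = 2: 9/2  (≤ bound)
a_2 = 1: 13/3  (≤ bound)
a_3 = 3: 48/11  (≤ bound)
a_4 = 1: 61/14  (≤ bound)
a_5 = 2: 170/39  (≤ bound)
a_6 = 8: 1421/326  (> 222, stop)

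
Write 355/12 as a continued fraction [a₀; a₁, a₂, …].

[29; 1, 1, 2, 2]

355 ÷ 12 → quotient 29, remainder 7
12 ÷ 7 → quotient 1, remainder 5
7 ÷ 5 → quotient 1, remainder 2
5 ÷ 2 → quotient 2, remainder 1
2 ÷ 1 → quotient 2, remainder 0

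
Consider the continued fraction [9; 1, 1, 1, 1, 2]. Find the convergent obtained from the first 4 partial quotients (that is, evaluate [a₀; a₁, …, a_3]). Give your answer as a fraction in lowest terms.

Start with 1.
1 + 1/(1/1) = 1 + 1/1 = 2/1
1 + 1/(2/1) = 1 + 1/2 = 3/2
9 + 1/(3/2) = 9 + 2/3 = 29/3

29/3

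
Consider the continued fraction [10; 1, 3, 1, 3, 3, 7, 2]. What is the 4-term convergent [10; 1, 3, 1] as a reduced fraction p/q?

Build up convergents one term at a time:
a_0 = 10: 10/1
a_1 = 1: 11/1
a_2 = 3: 43/4
a_3 = 1: 54/5

54/5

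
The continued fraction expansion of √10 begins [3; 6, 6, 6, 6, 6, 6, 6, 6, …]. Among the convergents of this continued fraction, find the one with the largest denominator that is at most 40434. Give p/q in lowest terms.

a_0 = 3: 3/1  (≤ bound)
a_1 = 6: 19/6  (≤ bound)
a_2 = 6: 117/37  (≤ bound)
a_3 = 6: 721/228  (≤ bound)
a_4 = 6: 4443/1405  (≤ bound)
a_5 = 6: 27379/8658  (≤ bound)
a_6 = 6: 168717/53353  (> 40434, stop)

27379/8658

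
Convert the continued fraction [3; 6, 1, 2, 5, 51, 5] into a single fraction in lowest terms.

86587/27492

a_0 = 3: 3/1
a_1 = 6: 19/6
a_2 = 1: 22/7
a_3 = 2: 63/20
a_4 = 5: 337/107
a_5 = 51: 17250/5477
a_6 = 5: 86587/27492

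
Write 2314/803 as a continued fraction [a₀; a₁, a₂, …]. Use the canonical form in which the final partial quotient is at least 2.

2314 = 2·803 + 708, so a_0 = 2
803 = 1·708 + 95, so a_1 = 1
708 = 7·95 + 43, so a_2 = 7
95 = 2·43 + 9, so a_3 = 2
43 = 4·9 + 7, so a_4 = 4
9 = 1·7 + 2, so a_5 = 1
7 = 3·2 + 1, so a_6 = 3
2 = 2·1 + 0, so a_7 = 2

[2; 1, 7, 2, 4, 1, 3, 2]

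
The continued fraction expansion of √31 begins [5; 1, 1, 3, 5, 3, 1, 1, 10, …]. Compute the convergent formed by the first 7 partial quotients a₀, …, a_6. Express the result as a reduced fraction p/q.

863/155

a_0 = 5: 5/1
a_1 = 1: 6/1
a_2 = 1: 11/2
a_3 = 3: 39/7
a_4 = 5: 206/37
a_5 = 3: 657/118
a_6 = 1: 863/155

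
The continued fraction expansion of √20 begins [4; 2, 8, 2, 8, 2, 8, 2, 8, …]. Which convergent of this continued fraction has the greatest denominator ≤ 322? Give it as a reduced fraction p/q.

a_0 = 4: 4/1  (≤ bound)
a_1 = 2: 9/2  (≤ bound)
a_2 = 8: 76/17  (≤ bound)
a_3 = 2: 161/36  (≤ bound)
a_4 = 8: 1364/305  (≤ bound)
a_5 = 2: 2889/646  (> 322, stop)

1364/305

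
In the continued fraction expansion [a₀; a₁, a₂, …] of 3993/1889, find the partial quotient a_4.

1

Apply division with remainder until the remainder is 0:
3993 = 2·1889 + 215, so a_0 = 2
1889 = 8·215 + 169, so a_1 = 8
215 = 1·169 + 46, so a_2 = 1
169 = 3·46 + 31, so a_3 = 3
46 = 1·31 + 15, so a_4 = 1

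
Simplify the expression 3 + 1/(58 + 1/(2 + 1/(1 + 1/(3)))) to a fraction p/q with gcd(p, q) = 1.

Starting at the tail and folding back:
Start with 3.
1 + 1/(3/1) = 1 + 1/3 = 4/3
2 + 1/(4/3) = 2 + 3/4 = 11/4
58 + 1/(11/4) = 58 + 4/11 = 642/11
3 + 1/(642/11) = 3 + 11/642 = 1937/642

1937/642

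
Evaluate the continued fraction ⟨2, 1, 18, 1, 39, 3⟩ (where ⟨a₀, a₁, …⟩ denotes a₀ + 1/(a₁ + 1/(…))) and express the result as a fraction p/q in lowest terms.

7130/2417

a_0 = 2: 2/1
a_1 = 1: 3/1
a_2 = 18: 56/19
a_3 = 1: 59/20
a_4 = 39: 2357/799
a_5 = 3: 7130/2417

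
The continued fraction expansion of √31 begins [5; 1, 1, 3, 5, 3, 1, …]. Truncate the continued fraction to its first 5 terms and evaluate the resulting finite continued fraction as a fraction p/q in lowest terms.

206/37

Start with 5.
3 + 1/(5/1) = 3 + 1/5 = 16/5
1 + 1/(16/5) = 1 + 5/16 = 21/16
1 + 1/(21/16) = 1 + 16/21 = 37/21
5 + 1/(37/21) = 5 + 21/37 = 206/37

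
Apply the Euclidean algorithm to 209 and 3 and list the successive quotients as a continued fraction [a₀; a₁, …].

209 ÷ 3 → quotient 69, remainder 2
3 ÷ 2 → quotient 1, remainder 1
2 ÷ 1 → quotient 2, remainder 0

[69; 1, 2]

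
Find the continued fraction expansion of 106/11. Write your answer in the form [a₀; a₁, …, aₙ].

[9; 1, 1, 1, 3]

Run the Euclidean algorithm, recording each quotient:
106 ÷ 11 → quotient 9, remainder 7
11 ÷ 7 → quotient 1, remainder 4
7 ÷ 4 → quotient 1, remainder 3
4 ÷ 3 → quotient 1, remainder 1
3 ÷ 1 → quotient 3, remainder 0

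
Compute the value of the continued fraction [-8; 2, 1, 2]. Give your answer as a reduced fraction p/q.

-61/8

Start with 2.
1 + 1/(2/1) = 1 + 1/2 = 3/2
2 + 1/(3/2) = 2 + 2/3 = 8/3
-8 + 1/(8/3) = -8 + 3/8 = -61/8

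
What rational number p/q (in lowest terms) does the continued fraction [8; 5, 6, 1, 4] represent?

a_0 = 8: 8/1
a_1 = 5: 41/5
a_2 = 6: 254/31
a_3 = 1: 295/36
a_4 = 4: 1434/175

1434/175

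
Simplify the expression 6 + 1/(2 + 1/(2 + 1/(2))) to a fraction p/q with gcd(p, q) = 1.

a_0 = 6: 6/1
a_1 = 2: 13/2
a_2 = 2: 32/5
a_3 = 2: 77/12

77/12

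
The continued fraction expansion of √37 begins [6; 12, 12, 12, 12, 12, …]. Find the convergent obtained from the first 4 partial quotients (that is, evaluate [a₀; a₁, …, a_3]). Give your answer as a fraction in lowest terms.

Start with 12.
12 + 1/(12/1) = 12 + 1/12 = 145/12
12 + 1/(145/12) = 12 + 12/145 = 1752/145
6 + 1/(1752/145) = 6 + 145/1752 = 10657/1752

10657/1752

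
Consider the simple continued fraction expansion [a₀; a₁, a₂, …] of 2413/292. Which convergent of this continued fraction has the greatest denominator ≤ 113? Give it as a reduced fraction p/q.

List convergents until the denominator exceeds the bound:
a_0 = 8: 8/1  (≤ bound)
a_1 = 3: 25/3  (≤ bound)
a_2 = 1: 33/4  (≤ bound)
a_3 = 3: 124/15  (≤ bound)
a_4 = 1: 157/19  (≤ bound)
a_5 = 4: 752/91  (≤ bound)
a_6 = 3: 2413/292  (> 113, stop)

752/91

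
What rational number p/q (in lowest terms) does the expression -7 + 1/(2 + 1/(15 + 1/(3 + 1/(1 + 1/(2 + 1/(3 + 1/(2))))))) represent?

-17469/2681

Starting at the tail and folding back:
Start with 2.
3 + 1/(2/1) = 3 + 1/2 = 7/2
2 + 1/(7/2) = 2 + 2/7 = 16/7
1 + 1/(16/7) = 1 + 7/16 = 23/16
3 + 1/(23/16) = 3 + 16/23 = 85/23
15 + 1/(85/23) = 15 + 23/85 = 1298/85
2 + 1/(1298/85) = 2 + 85/1298 = 2681/1298
-7 + 1/(2681/1298) = -7 + 1298/2681 = -17469/2681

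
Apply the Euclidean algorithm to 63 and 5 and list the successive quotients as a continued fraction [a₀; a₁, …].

Repeatedly divide and take the remainder:
⌊63/5⌋ = 12, remainder 3
⌊5/3⌋ = 1, remainder 2
⌊3/2⌋ = 1, remainder 1
⌊2/1⌋ = 2, remainder 0

[12; 1, 1, 2]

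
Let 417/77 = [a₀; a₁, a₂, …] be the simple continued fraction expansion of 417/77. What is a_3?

2

Repeatedly divide and take the remainder:
417 ÷ 77 → quotient 5, remainder 32
77 ÷ 32 → quotient 2, remainder 13
32 ÷ 13 → quotient 2, remainder 6
13 ÷ 6 → quotient 2, remainder 1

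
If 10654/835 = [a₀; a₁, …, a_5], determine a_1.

Apply division with remainder until the remainder is 0:
10654 ÷ 835 → quotient 12, remainder 634
835 ÷ 634 → quotient 1, remainder 201

1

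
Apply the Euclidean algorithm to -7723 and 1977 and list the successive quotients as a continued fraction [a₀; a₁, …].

[-4; 10, 1, 2, 5, 3, 1, 2]

Run the Euclidean algorithm, recording each quotient:
⌊-7723/1977⌋ = -4, remainder 185
⌊1977/185⌋ = 10, remainder 127
⌊185/127⌋ = 1, remainder 58
⌊127/58⌋ = 2, remainder 11
⌊58/11⌋ = 5, remainder 3
⌊11/3⌋ = 3, remainder 2
⌊3/2⌋ = 1, remainder 1
⌊2/1⌋ = 2, remainder 0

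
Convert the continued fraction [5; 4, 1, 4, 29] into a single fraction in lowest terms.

Use the convergent recurrence hₖ = aₖ·hₖ₋₁ + hₖ₋₂ (and likewise for the denominators kₖ):
a_0 = 5: 5/1
a_1 = 4: 21/4
a_2 = 1: 26/5
a_3 = 4: 125/24
a_4 = 29: 3651/701

3651/701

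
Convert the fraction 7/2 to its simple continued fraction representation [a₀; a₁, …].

Apply division with remainder until the remainder is 0:
7 ÷ 2 → quotient 3, remainder 1
2 ÷ 1 → quotient 2, remainder 0

[3; 2]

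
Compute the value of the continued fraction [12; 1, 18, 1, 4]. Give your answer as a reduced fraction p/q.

a_0 = 12: 12/1
a_1 = 1: 13/1
a_2 = 18: 246/19
a_3 = 1: 259/20
a_4 = 4: 1282/99

1282/99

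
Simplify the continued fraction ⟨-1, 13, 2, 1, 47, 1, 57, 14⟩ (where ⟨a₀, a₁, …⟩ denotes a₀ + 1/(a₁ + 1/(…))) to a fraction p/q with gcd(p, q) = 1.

a_0 = -1: -1/1
a_1 = 13: -12/13
a_2 = 2: -25/27
a_3 = 1: -37/40
a_4 = 47: -1764/1907
a_5 = 1: -1801/1947
a_6 = 57: -104421/112886
a_7 = 14: -1463695/1582351

-1463695/1582351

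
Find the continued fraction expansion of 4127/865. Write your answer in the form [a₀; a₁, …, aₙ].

[4; 1, 3, 2, 1, 2, 2, 10]

Repeatedly divide and take the remainder:
4127 = 4·865 + 667, so a_0 = 4
865 = 1·667 + 198, so a_1 = 1
667 = 3·198 + 73, so a_2 = 3
198 = 2·73 + 52, so a_3 = 2
73 = 1·52 + 21, so a_4 = 1
52 = 2·21 + 10, so a_5 = 2
21 = 2·10 + 1, so a_6 = 2
10 = 10·1 + 0, so a_7 = 10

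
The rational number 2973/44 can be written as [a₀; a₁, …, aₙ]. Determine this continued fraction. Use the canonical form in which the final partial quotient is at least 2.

2973 ÷ 44 → quotient 67, remainder 25
44 ÷ 25 → quotient 1, remainder 19
25 ÷ 19 → quotient 1, remainder 6
19 ÷ 6 → quotient 3, remainder 1
6 ÷ 1 → quotient 6, remainder 0

[67; 1, 1, 3, 6]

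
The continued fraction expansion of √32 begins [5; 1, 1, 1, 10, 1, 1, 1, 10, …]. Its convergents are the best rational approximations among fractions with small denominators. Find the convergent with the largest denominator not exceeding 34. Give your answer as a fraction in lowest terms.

181/32

List convergents until the denominator exceeds the bound:
a_0 = 5: 5/1  (≤ bound)
a_1 = 1: 6/1  (≤ bound)
a_2 = 1: 11/2  (≤ bound)
a_3 = 1: 17/3  (≤ bound)
a_4 = 10: 181/32  (≤ bound)
a_5 = 1: 198/35  (> 34, stop)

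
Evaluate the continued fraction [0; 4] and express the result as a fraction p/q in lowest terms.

1/4

Start with 4.
0 + 1/(4/1) = 0 + 1/4 = 1/4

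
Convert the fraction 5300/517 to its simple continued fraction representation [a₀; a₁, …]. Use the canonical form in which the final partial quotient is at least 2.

[10; 3, 1, 42, 3]

Run the Euclidean algorithm, recording each quotient:
5300 = 10·517 + 130, so a_0 = 10
517 = 3·130 + 127, so a_1 = 3
130 = 1·127 + 3, so a_2 = 1
127 = 42·3 + 1, so a_3 = 42
3 = 3·1 + 0, so a_4 = 3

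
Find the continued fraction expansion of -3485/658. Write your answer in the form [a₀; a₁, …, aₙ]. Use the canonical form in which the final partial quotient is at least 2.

[-6; 1, 2, 2, 1, 2, 24]

Run the Euclidean algorithm, recording each quotient:
⌊-3485/658⌋ = -6, remainder 463
⌊658/463⌋ = 1, remainder 195
⌊463/195⌋ = 2, remainder 73
⌊195/73⌋ = 2, remainder 49
⌊73/49⌋ = 1, remainder 24
⌊49/24⌋ = 2, remainder 1
⌊24/1⌋ = 24, remainder 0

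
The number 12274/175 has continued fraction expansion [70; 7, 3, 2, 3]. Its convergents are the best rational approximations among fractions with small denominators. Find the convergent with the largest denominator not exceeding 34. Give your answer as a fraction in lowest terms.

List convergents until the denominator exceeds the bound:
a_0 = 70: 70/1  (≤ bound)
a_1 = 7: 491/7  (≤ bound)
a_2 = 3: 1543/22  (≤ bound)
a_3 = 2: 3577/51  (> 34, stop)

1543/22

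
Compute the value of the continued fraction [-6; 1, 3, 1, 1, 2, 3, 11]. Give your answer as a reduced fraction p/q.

Build up convergents one term at a time:
a_0 = -6: -6/1
a_1 = 1: -5/1
a_2 = 3: -21/4
a_3 = 1: -26/5
a_4 = 1: -47/9
a_5 = 2: -120/23
a_6 = 3: -407/78
a_7 = 11: -4597/881

-4597/881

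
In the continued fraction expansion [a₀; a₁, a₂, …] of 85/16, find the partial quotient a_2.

5

⌊85/16⌋ = 5, remainder 5
⌊16/5⌋ = 3, remainder 1
⌊5/1⌋ = 5, remainder 0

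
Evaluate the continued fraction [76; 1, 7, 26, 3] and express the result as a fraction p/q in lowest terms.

48816/635

Compute successive convergents:
a_0 = 76: 76/1
a_1 = 1: 77/1
a_2 = 7: 615/8
a_3 = 26: 16067/209
a_4 = 3: 48816/635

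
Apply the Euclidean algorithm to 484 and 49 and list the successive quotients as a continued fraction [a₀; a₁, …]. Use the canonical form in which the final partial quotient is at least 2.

[9; 1, 7, 6]

Repeatedly divide and take the remainder:
484 = 9·49 + 43, so a_0 = 9
49 = 1·43 + 6, so a_1 = 1
43 = 7·6 + 1, so a_2 = 7
6 = 6·1 + 0, so a_3 = 6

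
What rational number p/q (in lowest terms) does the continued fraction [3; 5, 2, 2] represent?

86/27

a_0 = 3: 3/1
a_1 = 5: 16/5
a_2 = 2: 35/11
a_3 = 2: 86/27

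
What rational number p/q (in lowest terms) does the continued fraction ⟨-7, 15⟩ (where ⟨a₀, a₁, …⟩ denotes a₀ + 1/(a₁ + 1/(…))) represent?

Starting at the tail and folding back:
Start with 15.
-7 + 1/(15/1) = -7 + 1/15 = -104/15

-104/15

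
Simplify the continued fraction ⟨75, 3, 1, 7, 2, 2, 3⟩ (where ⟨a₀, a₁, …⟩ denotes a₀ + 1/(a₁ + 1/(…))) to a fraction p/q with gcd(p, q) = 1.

41768/555

Start with 3.
2 + 1/(3/1) = 2 + 1/3 = 7/3
2 + 1/(7/3) = 2 + 3/7 = 17/7
7 + 1/(17/7) = 7 + 7/17 = 126/17
1 + 1/(126/17) = 1 + 17/126 = 143/126
3 + 1/(143/126) = 3 + 126/143 = 555/143
75 + 1/(555/143) = 75 + 143/555 = 41768/555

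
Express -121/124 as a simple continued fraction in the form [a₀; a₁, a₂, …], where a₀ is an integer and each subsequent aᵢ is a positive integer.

[-1; 41, 3]

-121 = -1·124 + 3, so a_0 = -1
124 = 41·3 + 1, so a_1 = 41
3 = 3·1 + 0, so a_2 = 3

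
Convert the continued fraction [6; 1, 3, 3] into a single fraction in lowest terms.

Work from the innermost term outward:
Start with 3.
3 + 1/(3/1) = 3 + 1/3 = 10/3
1 + 1/(10/3) = 1 + 3/10 = 13/10
6 + 1/(13/10) = 6 + 10/13 = 88/13

88/13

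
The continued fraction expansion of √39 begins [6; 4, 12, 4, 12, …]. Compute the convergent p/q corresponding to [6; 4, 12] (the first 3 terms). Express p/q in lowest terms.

a_0 = 6: 6/1
a_1 = 4: 25/4
a_2 = 12: 306/49

306/49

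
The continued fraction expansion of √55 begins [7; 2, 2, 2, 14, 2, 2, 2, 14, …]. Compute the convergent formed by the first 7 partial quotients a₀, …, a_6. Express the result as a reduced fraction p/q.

Build up convergents one term at a time:
a_0 = 7: 7/1
a_1 = 2: 15/2
a_2 = 2: 37/5
a_3 = 2: 89/12
a_4 = 14: 1283/173
a_5 = 2: 2655/358
a_6 = 2: 6593/889

6593/889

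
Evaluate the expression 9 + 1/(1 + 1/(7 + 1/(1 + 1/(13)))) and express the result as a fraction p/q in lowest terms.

1236/125

Start with 13.
1 + 1/(13/1) = 1 + 1/13 = 14/13
7 + 1/(14/13) = 7 + 13/14 = 111/14
1 + 1/(111/14) = 1 + 14/111 = 125/111
9 + 1/(125/111) = 9 + 111/125 = 1236/125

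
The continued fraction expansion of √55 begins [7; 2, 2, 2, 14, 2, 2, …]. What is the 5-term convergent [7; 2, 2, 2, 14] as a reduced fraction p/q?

a_0 = 7: 7/1
a_1 = 2: 15/2
a_2 = 2: 37/5
a_3 = 2: 89/12
a_4 = 14: 1283/173

1283/173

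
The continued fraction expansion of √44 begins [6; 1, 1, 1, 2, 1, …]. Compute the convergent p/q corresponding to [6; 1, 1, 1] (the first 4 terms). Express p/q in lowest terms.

Use the convergent recurrence hₖ = aₖ·hₖ₋₁ + hₖ₋₂ (and likewise for the denominators kₖ):
a_0 = 6: 6/1
a_1 = 1: 7/1
a_2 = 1: 13/2
a_3 = 1: 20/3

20/3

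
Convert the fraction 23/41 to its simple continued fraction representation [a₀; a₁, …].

⌊23/41⌋ = 0, remainder 23
⌊41/23⌋ = 1, remainder 18
⌊23/18⌋ = 1, remainder 5
⌊18/5⌋ = 3, remainder 3
⌊5/3⌋ = 1, remainder 2
⌊3/2⌋ = 1, remainder 1
⌊2/1⌋ = 2, remainder 0

[0; 1, 1, 3, 1, 1, 2]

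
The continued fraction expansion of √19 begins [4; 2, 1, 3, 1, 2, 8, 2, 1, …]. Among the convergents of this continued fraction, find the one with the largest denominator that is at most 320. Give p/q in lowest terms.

List convergents until the denominator exceeds the bound:
a_0 = 4: 4/1  (≤ bound)
a_1 = 2: 9/2  (≤ bound)
a_2 = 1: 13/3  (≤ bound)
a_3 = 3: 48/11  (≤ bound)
a_4 = 1: 61/14  (≤ bound)
a_5 = 2: 170/39  (≤ bound)
a_6 = 8: 1421/326  (> 320, stop)

170/39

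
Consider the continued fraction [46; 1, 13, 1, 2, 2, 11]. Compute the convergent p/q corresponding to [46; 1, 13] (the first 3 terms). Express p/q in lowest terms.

657/14

Start with 13.
1 + 1/(13/1) = 1 + 1/13 = 14/13
46 + 1/(14/13) = 46 + 13/14 = 657/14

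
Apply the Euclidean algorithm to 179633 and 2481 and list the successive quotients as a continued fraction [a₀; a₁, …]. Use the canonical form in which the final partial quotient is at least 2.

[72; 2, 2, 11, 7, 6]

⌊179633/2481⌋ = 72, remainder 1001
⌊2481/1001⌋ = 2, remainder 479
⌊1001/479⌋ = 2, remainder 43
⌊479/43⌋ = 11, remainder 6
⌊43/6⌋ = 7, remainder 1
⌊6/1⌋ = 6, remainder 0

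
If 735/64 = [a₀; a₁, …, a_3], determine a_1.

Repeatedly divide and take the remainder:
735 = 11·64 + 31, so a_0 = 11
64 = 2·31 + 2, so a_1 = 2

2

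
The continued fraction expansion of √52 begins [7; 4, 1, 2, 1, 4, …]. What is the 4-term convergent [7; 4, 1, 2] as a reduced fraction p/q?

a_0 = 7: 7/1
a_1 = 4: 29/4
a_2 = 1: 36/5
a_3 = 2: 101/14

101/14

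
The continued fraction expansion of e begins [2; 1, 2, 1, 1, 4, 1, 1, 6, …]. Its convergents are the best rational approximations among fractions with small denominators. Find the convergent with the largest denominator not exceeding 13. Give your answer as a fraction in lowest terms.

19/7

List convergents until the denominator exceeds the bound:
a_0 = 2: 2/1  (≤ bound)
a_1 = 1: 3/1  (≤ bound)
a_2 = 2: 8/3  (≤ bound)
a_3 = 1: 11/4  (≤ bound)
a_4 = 1: 19/7  (≤ bound)
a_5 = 4: 87/32  (> 13, stop)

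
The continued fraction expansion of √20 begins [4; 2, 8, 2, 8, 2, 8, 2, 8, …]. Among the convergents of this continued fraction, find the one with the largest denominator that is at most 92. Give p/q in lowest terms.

List convergents until the denominator exceeds the bound:
a_0 = 4: 4/1  (≤ bound)
a_1 = 2: 9/2  (≤ bound)
a_2 = 8: 76/17  (≤ bound)
a_3 = 2: 161/36  (≤ bound)
a_4 = 8: 1364/305  (> 92, stop)

161/36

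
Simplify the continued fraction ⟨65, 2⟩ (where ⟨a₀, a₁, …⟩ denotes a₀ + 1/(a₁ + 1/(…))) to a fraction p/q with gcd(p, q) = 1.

131/2

Collapse the nested fraction from the inside out:
Start with 2.
65 + 1/(2/1) = 65 + 1/2 = 131/2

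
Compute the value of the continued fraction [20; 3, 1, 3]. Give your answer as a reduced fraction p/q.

Compute successive convergents:
a_0 = 20: 20/1
a_1 = 3: 61/3
a_2 = 1: 81/4
a_3 = 3: 304/15

304/15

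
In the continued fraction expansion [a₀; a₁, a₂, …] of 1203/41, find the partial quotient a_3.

Repeatedly divide and take the remainder:
1203 ÷ 41 → quotient 29, remainder 14
41 ÷ 14 → quotient 2, remainder 13
14 ÷ 13 → quotient 1, remainder 1
13 ÷ 1 → quotient 13, remainder 0

13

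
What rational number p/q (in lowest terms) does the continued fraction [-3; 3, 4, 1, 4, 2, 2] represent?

a_0 = -3: -3/1
a_1 = 3: -8/3
a_2 = 4: -35/13
a_3 = 1: -43/16
a_4 = 4: -207/77
a_5 = 2: -457/170
a_6 = 2: -1121/417

-1121/417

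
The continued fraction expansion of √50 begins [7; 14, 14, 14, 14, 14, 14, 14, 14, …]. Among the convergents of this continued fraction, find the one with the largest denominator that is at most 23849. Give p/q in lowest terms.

List convergents until the denominator exceeds the bound:
a_0 = 7: 7/1  (≤ bound)
a_1 = 14: 99/14  (≤ bound)
a_2 = 14: 1393/197  (≤ bound)
a_3 = 14: 19601/2772  (≤ bound)
a_4 = 14: 275807/39005  (> 23849, stop)

19601/2772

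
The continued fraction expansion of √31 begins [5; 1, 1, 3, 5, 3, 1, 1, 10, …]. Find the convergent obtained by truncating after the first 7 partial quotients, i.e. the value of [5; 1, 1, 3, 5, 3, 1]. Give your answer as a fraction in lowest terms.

863/155

Work from the innermost term outward:
Start with 1.
3 + 1/(1/1) = 3 + 1/1 = 4/1
5 + 1/(4/1) = 5 + 1/4 = 21/4
3 + 1/(21/4) = 3 + 4/21 = 67/21
1 + 1/(67/21) = 1 + 21/67 = 88/67
1 + 1/(88/67) = 1 + 67/88 = 155/88
5 + 1/(155/88) = 5 + 88/155 = 863/155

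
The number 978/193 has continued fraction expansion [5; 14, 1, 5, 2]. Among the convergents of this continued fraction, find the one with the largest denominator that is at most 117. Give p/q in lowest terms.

451/89

a_0 = 5: 5/1  (≤ bound)
a_1 = 14: 71/14  (≤ bound)
a_2 = 1: 76/15  (≤ bound)
a_3 = 5: 451/89  (≤ bound)
a_4 = 2: 978/193  (> 117, stop)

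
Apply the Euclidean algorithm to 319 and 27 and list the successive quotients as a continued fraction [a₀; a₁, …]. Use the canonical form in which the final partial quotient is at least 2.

319 ÷ 27 → quotient 11, remainder 22
27 ÷ 22 → quotient 1, remainder 5
22 ÷ 5 → quotient 4, remainder 2
5 ÷ 2 → quotient 2, remainder 1
2 ÷ 1 → quotient 2, remainder 0

[11; 1, 4, 2, 2]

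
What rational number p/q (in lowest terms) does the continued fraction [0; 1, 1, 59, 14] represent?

Start with 14.
59 + 1/(14/1) = 59 + 1/14 = 827/14
1 + 1/(827/14) = 1 + 14/827 = 841/827
1 + 1/(841/827) = 1 + 827/841 = 1668/841
0 + 1/(1668/841) = 0 + 841/1668 = 841/1668

841/1668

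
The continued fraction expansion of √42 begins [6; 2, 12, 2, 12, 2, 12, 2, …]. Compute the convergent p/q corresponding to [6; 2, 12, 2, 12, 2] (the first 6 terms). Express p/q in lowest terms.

8749/1350

Collapse the nested fraction from the inside out:
Start with 2.
12 + 1/(2/1) = 12 + 1/2 = 25/2
2 + 1/(25/2) = 2 + 2/25 = 52/25
12 + 1/(52/25) = 12 + 25/52 = 649/52
2 + 1/(649/52) = 2 + 52/649 = 1350/649
6 + 1/(1350/649) = 6 + 649/1350 = 8749/1350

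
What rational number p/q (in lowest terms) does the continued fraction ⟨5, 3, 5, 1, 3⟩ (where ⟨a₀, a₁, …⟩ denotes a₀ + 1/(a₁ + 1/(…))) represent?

Start with 3.
1 + 1/(3/1) = 1 + 1/3 = 4/3
5 + 1/(4/3) = 5 + 3/4 = 23/4
3 + 1/(23/4) = 3 + 4/23 = 73/23
5 + 1/(73/23) = 5 + 23/73 = 388/73

388/73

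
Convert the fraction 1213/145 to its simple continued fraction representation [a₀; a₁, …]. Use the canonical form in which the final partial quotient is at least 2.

1213 = 8·145 + 53, so a_0 = 8
145 = 2·53 + 39, so a_1 = 2
53 = 1·39 + 14, so a_2 = 1
39 = 2·14 + 11, so a_3 = 2
14 = 1·11 + 3, so a_4 = 1
11 = 3·3 + 2, so a_5 = 3
3 = 1·2 + 1, so a_6 = 1
2 = 2·1 + 0, so a_7 = 2

[8; 2, 1, 2, 1, 3, 1, 2]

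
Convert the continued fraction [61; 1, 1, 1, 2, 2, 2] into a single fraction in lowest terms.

2835/46

Start with 2.
2 + 1/(2/1) = 2 + 1/2 = 5/2
2 + 1/(5/2) = 2 + 2/5 = 12/5
1 + 1/(12/5) = 1 + 5/12 = 17/12
1 + 1/(17/12) = 1 + 12/17 = 29/17
1 + 1/(29/17) = 1 + 17/29 = 46/29
61 + 1/(46/29) = 61 + 29/46 = 2835/46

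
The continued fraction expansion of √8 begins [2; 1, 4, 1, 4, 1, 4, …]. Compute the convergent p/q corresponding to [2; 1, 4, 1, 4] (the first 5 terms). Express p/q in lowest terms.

82/29

Collapse the nested fraction from the inside out:
Start with 4.
1 + 1/(4/1) = 1 + 1/4 = 5/4
4 + 1/(5/4) = 4 + 4/5 = 24/5
1 + 1/(24/5) = 1 + 5/24 = 29/24
2 + 1/(29/24) = 2 + 24/29 = 82/29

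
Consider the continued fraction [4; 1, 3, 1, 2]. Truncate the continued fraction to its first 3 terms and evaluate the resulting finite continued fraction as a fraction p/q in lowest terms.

a_0 = 4: 4/1
a_1 = 1: 5/1
a_2 = 3: 19/4

19/4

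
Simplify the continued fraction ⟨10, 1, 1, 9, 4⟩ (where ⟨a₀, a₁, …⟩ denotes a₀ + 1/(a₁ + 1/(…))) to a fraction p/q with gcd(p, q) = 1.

Collapse the nested fraction from the inside out:
Start with 4.
9 + 1/(4/1) = 9 + 1/4 = 37/4
1 + 1/(37/4) = 1 + 4/37 = 41/37
1 + 1/(41/37) = 1 + 37/41 = 78/41
10 + 1/(78/41) = 10 + 41/78 = 821/78

821/78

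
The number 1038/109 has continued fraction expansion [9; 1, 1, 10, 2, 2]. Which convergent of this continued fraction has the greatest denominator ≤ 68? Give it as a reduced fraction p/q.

a_0 = 9: 9/1  (≤ bound)
a_1 = 1: 10/1  (≤ bound)
a_2 = 1: 19/2  (≤ bound)
a_3 = 10: 200/21  (≤ bound)
a_4 = 2: 419/44  (≤ bound)
a_5 = 2: 1038/109  (> 68, stop)

419/44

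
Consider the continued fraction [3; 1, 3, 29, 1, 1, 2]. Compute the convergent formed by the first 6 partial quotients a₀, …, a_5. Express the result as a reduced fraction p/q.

Compute successive convergents:
a_0 = 3: 3/1
a_1 = 1: 4/1
a_2 = 3: 15/4
a_3 = 29: 439/117
a_4 = 1: 454/121
a_5 = 1: 893/238

893/238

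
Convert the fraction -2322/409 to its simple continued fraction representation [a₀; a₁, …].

[-6; 3, 10, 6, 2]

-2322 ÷ 409 → quotient -6, remainder 132
409 ÷ 132 → quotient 3, remainder 13
132 ÷ 13 → quotient 10, remainder 2
13 ÷ 2 → quotient 6, remainder 1
2 ÷ 1 → quotient 2, remainder 0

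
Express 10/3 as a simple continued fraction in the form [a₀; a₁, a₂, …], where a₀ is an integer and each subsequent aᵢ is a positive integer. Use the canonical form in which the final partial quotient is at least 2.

Apply division with remainder until the remainder is 0:
10 ÷ 3 → quotient 3, remainder 1
3 ÷ 1 → quotient 3, remainder 0

[3; 3]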